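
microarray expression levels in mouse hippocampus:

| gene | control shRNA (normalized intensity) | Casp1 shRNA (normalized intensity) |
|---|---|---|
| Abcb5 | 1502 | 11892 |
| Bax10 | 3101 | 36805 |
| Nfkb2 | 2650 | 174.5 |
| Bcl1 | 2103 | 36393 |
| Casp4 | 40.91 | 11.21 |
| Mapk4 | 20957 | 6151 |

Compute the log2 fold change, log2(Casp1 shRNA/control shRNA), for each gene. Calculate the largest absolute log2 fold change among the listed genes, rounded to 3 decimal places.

4.113

log2(11892/1502) = 2.985  (Abcb5)
log2(36805/3101) = 3.569  (Bax10)
log2(174.5/2650) = -3.925  (Nfkb2)
log2(36393/2103) = 4.113  (Bcl1)
log2(11.21/40.91) = -1.868  (Casp4)
log2(6151/20957) = -1.769  (Mapk4)
The largest magnitude belongs to Bcl1.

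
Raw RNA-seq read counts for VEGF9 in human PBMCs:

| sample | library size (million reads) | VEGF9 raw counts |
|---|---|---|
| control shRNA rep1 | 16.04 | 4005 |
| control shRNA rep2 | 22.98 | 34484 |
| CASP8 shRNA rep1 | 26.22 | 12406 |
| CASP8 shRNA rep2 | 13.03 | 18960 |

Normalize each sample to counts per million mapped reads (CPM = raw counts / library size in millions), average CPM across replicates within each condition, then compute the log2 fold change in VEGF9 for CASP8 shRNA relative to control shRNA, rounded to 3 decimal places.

0.140

CPM(control shRNA rep1) = 4005 / 16.04 = 249.6883
CPM(control shRNA rep2) = 34484 / 22.98 = 1500.6092
CPM(CASP8 shRNA rep1) = 12406 / 26.22 = 473.1503
CPM(CASP8 shRNA rep2) = 18960 / 13.03 = 1455.1036
mean CPM(control shRNA) = 875.1488; mean CPM(CASP8 shRNA) = 964.1269
Fold change = 964.1269 / 875.1488 = 1.10167
log2(1.10167) = 0.1397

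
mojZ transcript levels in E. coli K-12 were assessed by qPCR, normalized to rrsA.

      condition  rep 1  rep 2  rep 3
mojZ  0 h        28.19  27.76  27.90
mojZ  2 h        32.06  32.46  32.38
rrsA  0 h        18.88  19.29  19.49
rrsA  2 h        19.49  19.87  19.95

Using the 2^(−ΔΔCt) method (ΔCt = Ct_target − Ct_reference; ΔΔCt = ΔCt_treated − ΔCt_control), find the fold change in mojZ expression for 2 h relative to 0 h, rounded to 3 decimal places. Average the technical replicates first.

Mean Ct: mojZ 0 h 27.950; mojZ 2 h 32.300; rrsA 0 h 19.220; rrsA 2 h 19.770
ΔCt(0 h) = 27.950 − 19.220 = 8.730
ΔCt(2 h) = 32.300 − 19.770 = 12.530
ΔΔCt = 12.530 − 8.730 = 3.800
Fold change = 2^(−3.800) = 0.0718

0.072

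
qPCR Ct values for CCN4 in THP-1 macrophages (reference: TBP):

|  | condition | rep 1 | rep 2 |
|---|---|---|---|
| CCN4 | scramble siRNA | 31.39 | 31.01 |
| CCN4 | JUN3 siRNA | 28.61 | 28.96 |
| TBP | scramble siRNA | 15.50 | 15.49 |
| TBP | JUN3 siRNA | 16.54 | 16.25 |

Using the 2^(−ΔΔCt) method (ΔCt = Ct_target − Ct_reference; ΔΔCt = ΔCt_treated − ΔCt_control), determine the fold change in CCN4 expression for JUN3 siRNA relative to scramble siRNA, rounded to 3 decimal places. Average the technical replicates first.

Mean Ct: CCN4 scramble siRNA 31.200; CCN4 JUN3 siRNA 28.785; TBP scramble siRNA 15.495; TBP JUN3 siRNA 16.395
ΔCt(scramble siRNA) = 31.200 − 15.495 = 15.705
ΔCt(JUN3 siRNA) = 28.785 − 16.395 = 12.390
ΔΔCt = 12.390 − 15.705 = -3.315
Fold change = 2^(−(-3.315)) = 2^3.315 = 9.9521

9.952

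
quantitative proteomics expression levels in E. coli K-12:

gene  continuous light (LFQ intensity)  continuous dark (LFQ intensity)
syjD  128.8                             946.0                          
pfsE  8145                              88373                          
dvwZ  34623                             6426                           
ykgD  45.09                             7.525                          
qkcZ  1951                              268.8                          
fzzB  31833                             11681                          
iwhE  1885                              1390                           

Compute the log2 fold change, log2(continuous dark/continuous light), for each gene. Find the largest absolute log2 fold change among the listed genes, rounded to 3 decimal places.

3.440

log2(946.0/128.8) = 2.877  (syjD)
log2(88373/8145) = 3.440  (pfsE)
log2(6426/34623) = -2.430  (dvwZ)
log2(7.525/45.09) = -2.583  (ykgD)
log2(268.8/1951) = -2.860  (qkcZ)
log2(11681/31833) = -1.446  (fzzB)
log2(1390/1885) = -0.439  (iwhE)
The largest magnitude belongs to pfsE.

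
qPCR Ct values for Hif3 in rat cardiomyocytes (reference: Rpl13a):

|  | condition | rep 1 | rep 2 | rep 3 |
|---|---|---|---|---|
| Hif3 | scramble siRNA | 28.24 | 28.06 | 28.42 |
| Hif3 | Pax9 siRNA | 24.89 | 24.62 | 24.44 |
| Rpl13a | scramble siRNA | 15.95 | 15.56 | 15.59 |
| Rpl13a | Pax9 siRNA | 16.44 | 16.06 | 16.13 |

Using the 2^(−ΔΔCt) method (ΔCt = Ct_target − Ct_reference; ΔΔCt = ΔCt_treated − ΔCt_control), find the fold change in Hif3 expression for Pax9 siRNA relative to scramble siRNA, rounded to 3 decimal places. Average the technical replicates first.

17.148

Mean Ct: Hif3 scramble siRNA 28.240; Hif3 Pax9 siRNA 24.650; Rpl13a scramble siRNA 15.700; Rpl13a Pax9 siRNA 16.210
ΔCt(scramble siRNA) = 28.240 − 15.700 = 12.540
ΔCt(Pax9 siRNA) = 24.650 − 16.210 = 8.440
ΔΔCt = 8.440 − 12.540 = -4.100
Fold change = 2^(−(-4.100)) = 2^4.100 = 17.1484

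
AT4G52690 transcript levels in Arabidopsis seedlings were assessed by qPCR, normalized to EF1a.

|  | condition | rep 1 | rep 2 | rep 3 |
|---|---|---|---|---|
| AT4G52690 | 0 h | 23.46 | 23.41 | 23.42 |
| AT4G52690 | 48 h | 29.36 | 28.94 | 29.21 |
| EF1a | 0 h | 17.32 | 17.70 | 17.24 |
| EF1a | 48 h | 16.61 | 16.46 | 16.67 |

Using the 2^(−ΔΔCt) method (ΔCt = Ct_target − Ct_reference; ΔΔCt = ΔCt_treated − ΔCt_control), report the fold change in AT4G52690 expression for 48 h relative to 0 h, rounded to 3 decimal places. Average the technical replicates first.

0.010

Mean Ct: AT4G52690 0 h 23.430; AT4G52690 48 h 29.170; EF1a 0 h 17.420; EF1a 48 h 16.580
ΔCt(0 h) = 23.430 − 17.420 = 6.010
ΔCt(48 h) = 29.170 − 16.580 = 12.590
ΔΔCt = 12.590 − 6.010 = 6.580
Fold change = 2^(−6.580) = 0.0105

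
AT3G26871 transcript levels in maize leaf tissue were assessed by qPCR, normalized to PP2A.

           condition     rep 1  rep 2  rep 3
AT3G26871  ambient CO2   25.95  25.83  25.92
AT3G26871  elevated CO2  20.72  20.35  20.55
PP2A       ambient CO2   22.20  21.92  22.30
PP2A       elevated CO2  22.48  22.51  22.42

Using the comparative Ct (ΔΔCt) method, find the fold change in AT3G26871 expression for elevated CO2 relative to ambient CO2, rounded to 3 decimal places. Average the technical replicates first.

51.625

Mean Ct: AT3G26871 ambient CO2 25.900; AT3G26871 elevated CO2 20.540; PP2A ambient CO2 22.140; PP2A elevated CO2 22.470
ΔCt(ambient CO2) = 25.900 − 22.140 = 3.760
ΔCt(elevated CO2) = 20.540 − 22.470 = -1.930
ΔΔCt = -1.930 − 3.760 = -5.690
Fold change = 2^(−(-5.690)) = 2^5.690 = 51.6251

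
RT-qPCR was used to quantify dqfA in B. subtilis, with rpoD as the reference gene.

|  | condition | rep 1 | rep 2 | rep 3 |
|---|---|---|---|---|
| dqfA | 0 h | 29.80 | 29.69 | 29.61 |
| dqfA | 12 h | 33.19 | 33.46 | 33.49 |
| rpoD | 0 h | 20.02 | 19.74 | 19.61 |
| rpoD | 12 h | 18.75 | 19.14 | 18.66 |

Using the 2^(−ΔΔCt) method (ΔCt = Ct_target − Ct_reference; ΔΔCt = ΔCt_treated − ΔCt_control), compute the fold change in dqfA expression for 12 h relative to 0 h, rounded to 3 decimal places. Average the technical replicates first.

Mean Ct: dqfA 0 h 29.700; dqfA 12 h 33.380; rpoD 0 h 19.790; rpoD 12 h 18.850
ΔCt(0 h) = 29.700 − 19.790 = 9.910
ΔCt(12 h) = 33.380 − 18.850 = 14.530
ΔΔCt = 14.530 − 9.910 = 4.620
Fold change = 2^(−4.620) = 0.0407

0.041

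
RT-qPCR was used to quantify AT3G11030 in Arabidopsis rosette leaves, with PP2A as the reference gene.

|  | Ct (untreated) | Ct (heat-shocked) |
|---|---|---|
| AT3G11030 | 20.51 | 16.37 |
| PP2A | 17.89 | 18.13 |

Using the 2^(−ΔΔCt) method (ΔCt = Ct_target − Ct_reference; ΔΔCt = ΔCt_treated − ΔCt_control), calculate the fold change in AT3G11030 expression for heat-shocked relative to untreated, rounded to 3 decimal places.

20.821

ΔCt(untreated) = 20.510 − 17.890 = 2.620
ΔCt(heat-shocked) = 16.370 − 18.130 = -1.760
ΔΔCt = -1.760 − 2.620 = -4.380
Fold change = 2^(−(-4.380)) = 2^4.380 = 20.8215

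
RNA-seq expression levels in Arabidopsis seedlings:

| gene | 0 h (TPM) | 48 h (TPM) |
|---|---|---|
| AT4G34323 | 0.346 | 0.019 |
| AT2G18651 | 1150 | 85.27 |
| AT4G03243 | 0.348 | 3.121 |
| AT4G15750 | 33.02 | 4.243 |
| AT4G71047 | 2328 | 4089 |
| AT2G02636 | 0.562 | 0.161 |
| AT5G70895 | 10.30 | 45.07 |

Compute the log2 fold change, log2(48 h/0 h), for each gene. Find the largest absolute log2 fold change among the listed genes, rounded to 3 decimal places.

log2(0.019/0.346) = -4.187  (AT4G34323)
log2(85.27/1150) = -3.753  (AT2G18651)
log2(3.121/0.348) = 3.165  (AT4G03243)
log2(4.243/33.02) = -2.960  (AT4G15750)
log2(4089/2328) = 0.813  (AT4G71047)
log2(0.161/0.562) = -1.804  (AT2G02636)
log2(45.07/10.30) = 2.130  (AT5G70895)
The largest magnitude belongs to AT4G34323.

4.187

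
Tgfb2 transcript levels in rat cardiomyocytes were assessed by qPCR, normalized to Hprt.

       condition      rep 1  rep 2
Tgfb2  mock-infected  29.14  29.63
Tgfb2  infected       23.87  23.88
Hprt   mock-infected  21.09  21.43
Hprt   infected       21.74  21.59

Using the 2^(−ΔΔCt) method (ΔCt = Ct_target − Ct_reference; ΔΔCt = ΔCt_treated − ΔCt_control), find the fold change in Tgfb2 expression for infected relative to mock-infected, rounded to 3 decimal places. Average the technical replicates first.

60.338

Mean Ct: Tgfb2 mock-infected 29.385; Tgfb2 infected 23.875; Hprt mock-infected 21.260; Hprt infected 21.665
ΔCt(mock-infected) = 29.385 − 21.260 = 8.125
ΔCt(infected) = 23.875 − 21.665 = 2.210
ΔΔCt = 2.210 − 8.125 = -5.915
Fold change = 2^(−(-5.915)) = 2^5.915 = 60.3382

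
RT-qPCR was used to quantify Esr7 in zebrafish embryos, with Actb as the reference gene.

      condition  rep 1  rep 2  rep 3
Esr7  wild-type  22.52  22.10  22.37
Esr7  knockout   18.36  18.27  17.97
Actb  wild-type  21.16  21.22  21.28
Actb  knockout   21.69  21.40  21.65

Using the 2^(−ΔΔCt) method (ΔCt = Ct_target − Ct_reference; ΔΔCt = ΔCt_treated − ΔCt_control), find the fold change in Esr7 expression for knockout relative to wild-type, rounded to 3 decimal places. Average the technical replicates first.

22.471

Mean Ct: Esr7 wild-type 22.330; Esr7 knockout 18.200; Actb wild-type 21.220; Actb knockout 21.580
ΔCt(wild-type) = 22.330 − 21.220 = 1.110
ΔCt(knockout) = 18.200 − 21.580 = -3.380
ΔΔCt = -3.380 − 1.110 = -4.490
Fold change = 2^(−(-4.490)) = 2^4.490 = 22.4711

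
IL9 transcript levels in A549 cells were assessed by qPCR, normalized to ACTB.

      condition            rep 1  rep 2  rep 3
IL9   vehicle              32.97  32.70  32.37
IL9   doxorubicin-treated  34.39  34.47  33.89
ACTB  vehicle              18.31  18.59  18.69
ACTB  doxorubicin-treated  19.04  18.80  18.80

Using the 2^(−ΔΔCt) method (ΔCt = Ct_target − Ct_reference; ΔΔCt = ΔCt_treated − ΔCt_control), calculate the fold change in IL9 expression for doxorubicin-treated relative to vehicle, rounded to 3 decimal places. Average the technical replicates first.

Mean Ct: IL9 vehicle 32.680; IL9 doxorubicin-treated 34.250; ACTB vehicle 18.530; ACTB doxorubicin-treated 18.880
ΔCt(vehicle) = 32.680 − 18.530 = 14.150
ΔCt(doxorubicin-treated) = 34.250 − 18.880 = 15.370
ΔΔCt = 15.370 − 14.150 = 1.220
Fold change = 2^(−1.220) = 0.4293

0.429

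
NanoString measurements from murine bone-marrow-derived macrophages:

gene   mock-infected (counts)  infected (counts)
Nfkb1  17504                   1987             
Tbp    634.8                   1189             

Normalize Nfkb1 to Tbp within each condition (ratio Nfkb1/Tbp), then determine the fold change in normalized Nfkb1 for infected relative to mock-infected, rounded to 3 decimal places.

0.061

Nfkb1/Tbp (mock-infected) = 17504 / 634.8 = 27.574
Nfkb1/Tbp (infected) = 1987 / 1189 = 1.6712
Fold change = 1.6712 / 27.574 = 0.0606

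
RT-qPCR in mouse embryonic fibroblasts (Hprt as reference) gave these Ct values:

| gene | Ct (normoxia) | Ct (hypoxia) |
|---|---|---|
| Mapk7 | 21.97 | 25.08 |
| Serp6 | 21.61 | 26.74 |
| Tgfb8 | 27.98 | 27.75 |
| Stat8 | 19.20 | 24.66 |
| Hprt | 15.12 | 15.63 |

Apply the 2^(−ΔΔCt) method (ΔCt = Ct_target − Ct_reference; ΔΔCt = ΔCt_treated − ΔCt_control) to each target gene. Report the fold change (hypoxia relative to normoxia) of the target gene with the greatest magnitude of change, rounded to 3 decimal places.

Mapk7: ΔΔCt = (25.08−15.63) − (21.97−15.12) = 9.45 − 6.85 = 2.60; fold change = 2^-2.60 = 0.165
Serp6: ΔΔCt = (26.74−15.63) − (21.61−15.12) = 11.11 − 6.49 = 4.62; fold change = 2^-4.62 = 0.041
Tgfb8: ΔΔCt = (27.75−15.63) − (27.98−15.12) = 12.12 − 12.86 = -0.74; fold change = 2^0.74 = 1.670
Stat8: ΔΔCt = (24.66−15.63) − (19.20−15.12) = 9.03 − 4.08 = 4.95; fold change = 2^-4.95 = 0.032
Stat8 has the largest |ΔΔCt| = 4.95.

0.032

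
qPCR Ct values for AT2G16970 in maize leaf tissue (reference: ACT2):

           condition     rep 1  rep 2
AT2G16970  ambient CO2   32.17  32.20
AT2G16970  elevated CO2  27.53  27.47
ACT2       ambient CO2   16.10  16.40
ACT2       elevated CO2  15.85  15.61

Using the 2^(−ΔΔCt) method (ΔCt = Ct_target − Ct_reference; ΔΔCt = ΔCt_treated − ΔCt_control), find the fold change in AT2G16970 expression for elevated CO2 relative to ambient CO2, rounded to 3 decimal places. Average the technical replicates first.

Mean Ct: AT2G16970 ambient CO2 32.185; AT2G16970 elevated CO2 27.500; ACT2 ambient CO2 16.250; ACT2 elevated CO2 15.730
ΔCt(ambient CO2) = 32.185 − 16.250 = 15.935
ΔCt(elevated CO2) = 27.500 − 15.730 = 11.770
ΔΔCt = 11.770 − 15.935 = -4.165
Fold change = 2^(−(-4.165)) = 2^4.165 = 17.9387

17.939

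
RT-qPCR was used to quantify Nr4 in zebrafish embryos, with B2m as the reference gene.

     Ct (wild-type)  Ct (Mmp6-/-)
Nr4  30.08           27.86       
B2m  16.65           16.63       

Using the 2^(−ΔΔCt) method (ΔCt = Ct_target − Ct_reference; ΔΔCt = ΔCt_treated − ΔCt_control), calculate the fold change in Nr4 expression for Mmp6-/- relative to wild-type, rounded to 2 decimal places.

ΔCt(wild-type) = 30.080 − 16.650 = 13.430
ΔCt(Mmp6-/-) = 27.860 − 16.630 = 11.230
ΔΔCt = 11.230 − 13.430 = -2.200
Fold change = 2^(−(-2.200)) = 2^2.200 = 4.595

4.59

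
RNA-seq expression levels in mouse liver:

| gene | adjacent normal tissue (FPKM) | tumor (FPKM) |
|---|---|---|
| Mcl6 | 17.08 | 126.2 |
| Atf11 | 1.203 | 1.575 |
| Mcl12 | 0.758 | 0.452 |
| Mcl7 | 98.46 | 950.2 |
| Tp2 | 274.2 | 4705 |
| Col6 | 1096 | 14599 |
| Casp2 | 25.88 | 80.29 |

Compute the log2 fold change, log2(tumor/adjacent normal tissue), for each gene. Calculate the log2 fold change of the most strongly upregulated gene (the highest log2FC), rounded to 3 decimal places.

4.101

log2(126.2/17.08) = 2.885  (Mcl6)
log2(1.575/1.203) = 0.389  (Atf11)
log2(0.452/0.758) = -0.746  (Mcl12)
log2(950.2/98.46) = 3.271  (Mcl7)
log2(4705/274.2) = 4.101  (Tp2)
log2(14599/1096) = 3.736  (Col6)
log2(80.29/25.88) = 1.633  (Casp2)
Tp2 is most strongly upregulated.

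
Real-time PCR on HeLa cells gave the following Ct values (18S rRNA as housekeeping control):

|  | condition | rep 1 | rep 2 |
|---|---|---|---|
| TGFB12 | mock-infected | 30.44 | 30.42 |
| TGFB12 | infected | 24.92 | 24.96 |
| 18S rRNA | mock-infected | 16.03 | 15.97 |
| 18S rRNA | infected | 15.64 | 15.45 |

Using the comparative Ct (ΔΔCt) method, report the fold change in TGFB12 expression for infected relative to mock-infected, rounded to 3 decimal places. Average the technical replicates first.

32.786

Mean Ct: TGFB12 mock-infected 30.430; TGFB12 infected 24.940; 18S rRNA mock-infected 16.000; 18S rRNA infected 15.545
ΔCt(mock-infected) = 30.430 − 16.000 = 14.430
ΔCt(infected) = 24.940 − 15.545 = 9.395
ΔΔCt = 9.395 − 14.430 = -5.035
Fold change = 2^(−(-5.035)) = 2^5.035 = 32.7858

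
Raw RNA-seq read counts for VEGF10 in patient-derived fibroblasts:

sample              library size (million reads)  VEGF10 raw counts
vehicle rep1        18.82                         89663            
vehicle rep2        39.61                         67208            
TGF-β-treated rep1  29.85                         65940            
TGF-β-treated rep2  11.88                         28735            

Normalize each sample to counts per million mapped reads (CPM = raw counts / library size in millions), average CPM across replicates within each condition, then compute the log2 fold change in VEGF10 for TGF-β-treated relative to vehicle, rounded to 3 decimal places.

CPM(vehicle rep1) = 89663 / 18.82 = 4764.2402
CPM(vehicle rep2) = 67208 / 39.61 = 1696.7432
CPM(TGF-β-treated rep1) = 65940 / 29.85 = 2209.0452
CPM(TGF-β-treated rep2) = 28735 / 11.88 = 2418.7710
mean CPM(vehicle) = 3230.4917; mean CPM(TGF-β-treated) = 2313.9081
Fold change = 2313.9081 / 3230.4917 = 0.71627
log2(0.71627) = -0.4814

-0.481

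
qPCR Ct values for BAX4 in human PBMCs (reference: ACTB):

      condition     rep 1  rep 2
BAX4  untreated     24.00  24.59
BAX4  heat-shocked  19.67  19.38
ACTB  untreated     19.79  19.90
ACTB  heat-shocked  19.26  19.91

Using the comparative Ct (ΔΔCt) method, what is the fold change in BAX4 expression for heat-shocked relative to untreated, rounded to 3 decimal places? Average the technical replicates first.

22.785

Mean Ct: BAX4 untreated 24.295; BAX4 heat-shocked 19.525; ACTB untreated 19.845; ACTB heat-shocked 19.585
ΔCt(untreated) = 24.295 − 19.845 = 4.450
ΔCt(heat-shocked) = 19.525 − 19.585 = -0.060
ΔΔCt = -0.060 − 4.450 = -4.510
Fold change = 2^(−(-4.510)) = 2^4.510 = 22.7848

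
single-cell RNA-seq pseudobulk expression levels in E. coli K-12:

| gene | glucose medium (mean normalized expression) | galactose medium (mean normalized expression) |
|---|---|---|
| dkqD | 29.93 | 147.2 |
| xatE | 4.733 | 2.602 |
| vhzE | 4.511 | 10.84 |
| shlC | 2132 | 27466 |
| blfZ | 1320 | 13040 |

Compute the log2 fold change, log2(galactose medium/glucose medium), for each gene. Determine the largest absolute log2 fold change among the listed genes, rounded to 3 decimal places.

3.687

log2(147.2/29.93) = 2.298  (dkqD)
log2(2.602/4.733) = -0.863  (xatE)
log2(10.84/4.511) = 1.265  (vhzE)
log2(27466/2132) = 3.687  (shlC)
log2(13040/1320) = 3.304  (blfZ)
The largest magnitude belongs to shlC.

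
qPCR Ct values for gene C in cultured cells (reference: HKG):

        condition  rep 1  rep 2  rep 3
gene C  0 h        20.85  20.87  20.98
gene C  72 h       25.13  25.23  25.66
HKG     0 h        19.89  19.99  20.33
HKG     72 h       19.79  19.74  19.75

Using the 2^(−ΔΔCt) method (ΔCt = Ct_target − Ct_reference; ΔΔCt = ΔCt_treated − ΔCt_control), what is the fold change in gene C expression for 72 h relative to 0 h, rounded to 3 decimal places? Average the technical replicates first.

0.037

Mean Ct: gene C 0 h 20.900; gene C 72 h 25.340; HKG 0 h 20.070; HKG 72 h 19.760
ΔCt(0 h) = 20.900 − 20.070 = 0.830
ΔCt(72 h) = 25.340 − 19.760 = 5.580
ΔΔCt = 5.580 − 0.830 = 4.750
Fold change = 2^(−4.750) = 0.0372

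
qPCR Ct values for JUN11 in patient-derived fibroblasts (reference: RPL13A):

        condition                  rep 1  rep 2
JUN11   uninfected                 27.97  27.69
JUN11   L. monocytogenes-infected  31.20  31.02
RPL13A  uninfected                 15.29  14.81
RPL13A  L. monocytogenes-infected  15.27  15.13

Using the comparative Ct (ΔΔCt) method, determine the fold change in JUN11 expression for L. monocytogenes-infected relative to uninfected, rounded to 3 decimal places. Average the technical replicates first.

0.114

Mean Ct: JUN11 uninfected 27.830; JUN11 L. monocytogenes-infected 31.110; RPL13A uninfected 15.050; RPL13A L. monocytogenes-infected 15.200
ΔCt(uninfected) = 27.830 − 15.050 = 12.780
ΔCt(L. monocytogenes-infected) = 31.110 − 15.200 = 15.910
ΔΔCt = 15.910 − 12.780 = 3.130
Fold change = 2^(−3.130) = 0.1142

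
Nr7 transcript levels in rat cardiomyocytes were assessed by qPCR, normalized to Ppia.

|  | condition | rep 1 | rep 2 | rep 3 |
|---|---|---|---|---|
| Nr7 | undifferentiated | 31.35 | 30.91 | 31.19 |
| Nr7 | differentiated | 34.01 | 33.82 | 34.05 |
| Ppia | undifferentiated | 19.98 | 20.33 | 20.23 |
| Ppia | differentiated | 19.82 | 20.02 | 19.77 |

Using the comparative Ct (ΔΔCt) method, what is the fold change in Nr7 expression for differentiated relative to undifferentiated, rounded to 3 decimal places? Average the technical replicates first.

Mean Ct: Nr7 undifferentiated 31.150; Nr7 differentiated 33.960; Ppia undifferentiated 20.180; Ppia differentiated 19.870
ΔCt(undifferentiated) = 31.150 − 20.180 = 10.970
ΔCt(differentiated) = 33.960 − 19.870 = 14.090
ΔΔCt = 14.090 − 10.970 = 3.120
Fold change = 2^(−3.120) = 0.1150

0.115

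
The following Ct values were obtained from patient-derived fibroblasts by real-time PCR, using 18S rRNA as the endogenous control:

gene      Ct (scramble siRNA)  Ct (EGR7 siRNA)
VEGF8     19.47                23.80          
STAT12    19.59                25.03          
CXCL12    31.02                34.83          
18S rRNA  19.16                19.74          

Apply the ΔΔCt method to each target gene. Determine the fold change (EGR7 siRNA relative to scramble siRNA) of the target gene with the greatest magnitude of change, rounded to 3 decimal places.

0.034

VEGF8: ΔΔCt = (23.80−19.74) − (19.47−19.16) = 4.06 − 0.31 = 3.75; fold change = 2^-3.75 = 0.074
STAT12: ΔΔCt = (25.03−19.74) − (19.59−19.16) = 5.29 − 0.43 = 4.86; fold change = 2^-4.86 = 0.034
CXCL12: ΔΔCt = (34.83−19.74) − (31.02−19.16) = 15.09 − 11.86 = 3.23; fold change = 2^-3.23 = 0.107
STAT12 has the largest |ΔΔCt| = 4.86.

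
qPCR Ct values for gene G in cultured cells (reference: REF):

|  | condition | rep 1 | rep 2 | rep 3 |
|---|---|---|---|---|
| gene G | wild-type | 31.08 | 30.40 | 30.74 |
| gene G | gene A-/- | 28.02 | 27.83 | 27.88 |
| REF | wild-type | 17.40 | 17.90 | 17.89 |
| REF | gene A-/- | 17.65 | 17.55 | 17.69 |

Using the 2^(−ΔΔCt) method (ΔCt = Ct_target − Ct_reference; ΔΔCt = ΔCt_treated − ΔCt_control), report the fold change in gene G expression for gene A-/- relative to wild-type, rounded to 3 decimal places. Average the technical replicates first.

6.635

Mean Ct: gene G wild-type 30.740; gene G gene A-/- 27.910; REF wild-type 17.730; REF gene A-/- 17.630
ΔCt(wild-type) = 30.740 − 17.730 = 13.010
ΔCt(gene A-/-) = 27.910 − 17.630 = 10.280
ΔΔCt = 10.280 − 13.010 = -2.730
Fold change = 2^(−(-2.730)) = 2^2.730 = 6.6346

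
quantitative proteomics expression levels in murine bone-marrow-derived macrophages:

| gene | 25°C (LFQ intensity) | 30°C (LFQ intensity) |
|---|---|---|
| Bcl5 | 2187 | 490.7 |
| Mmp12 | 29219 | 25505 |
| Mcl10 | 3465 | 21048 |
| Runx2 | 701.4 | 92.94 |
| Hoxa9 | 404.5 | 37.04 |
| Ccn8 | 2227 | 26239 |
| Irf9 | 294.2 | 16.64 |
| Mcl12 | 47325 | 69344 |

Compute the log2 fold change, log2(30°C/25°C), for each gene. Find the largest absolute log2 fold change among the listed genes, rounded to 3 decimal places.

log2(490.7/2187) = -2.156  (Bcl5)
log2(25505/29219) = -0.196  (Mmp12)
log2(21048/3465) = 2.603  (Mcl10)
log2(92.94/701.4) = -2.916  (Runx2)
log2(37.04/404.5) = -3.449  (Hoxa9)
log2(26239/2227) = 3.559  (Ccn8)
log2(16.64/294.2) = -4.144  (Irf9)
log2(69344/47325) = 0.551  (Mcl12)
The largest magnitude belongs to Irf9.

4.144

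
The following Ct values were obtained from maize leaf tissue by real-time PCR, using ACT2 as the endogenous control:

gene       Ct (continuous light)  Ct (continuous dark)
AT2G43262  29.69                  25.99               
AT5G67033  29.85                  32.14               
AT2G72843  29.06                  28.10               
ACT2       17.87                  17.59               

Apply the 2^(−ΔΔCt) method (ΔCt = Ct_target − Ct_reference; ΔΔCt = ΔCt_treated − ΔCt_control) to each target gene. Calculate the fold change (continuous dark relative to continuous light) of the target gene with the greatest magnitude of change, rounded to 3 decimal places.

AT2G43262: ΔΔCt = (25.99−17.59) − (29.69−17.87) = 8.40 − 11.82 = -3.42; fold change = 2^3.42 = 10.703
AT5G67033: ΔΔCt = (32.14−17.59) − (29.85−17.87) = 14.55 − 11.98 = 2.57; fold change = 2^-2.57 = 0.168
AT2G72843: ΔΔCt = (28.10−17.59) − (29.06−17.87) = 10.51 − 11.19 = -0.68; fold change = 2^0.68 = 1.602
AT2G43262 has the largest |ΔΔCt| = 3.42.

10.703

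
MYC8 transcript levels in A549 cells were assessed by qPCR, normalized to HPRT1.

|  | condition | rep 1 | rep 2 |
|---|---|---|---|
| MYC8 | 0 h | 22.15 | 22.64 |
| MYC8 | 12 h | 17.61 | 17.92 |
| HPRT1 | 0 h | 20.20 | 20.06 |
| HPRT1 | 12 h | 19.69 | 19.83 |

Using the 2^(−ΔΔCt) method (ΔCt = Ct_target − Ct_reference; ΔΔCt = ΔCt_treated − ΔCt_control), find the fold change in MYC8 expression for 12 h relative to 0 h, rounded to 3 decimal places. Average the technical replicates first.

Mean Ct: MYC8 0 h 22.395; MYC8 12 h 17.765; HPRT1 0 h 20.130; HPRT1 12 h 19.760
ΔCt(0 h) = 22.395 − 20.130 = 2.265
ΔCt(12 h) = 17.765 − 19.760 = -1.995
ΔΔCt = -1.995 − 2.265 = -4.260
Fold change = 2^(−(-4.260)) = 2^4.260 = 19.1597

19.160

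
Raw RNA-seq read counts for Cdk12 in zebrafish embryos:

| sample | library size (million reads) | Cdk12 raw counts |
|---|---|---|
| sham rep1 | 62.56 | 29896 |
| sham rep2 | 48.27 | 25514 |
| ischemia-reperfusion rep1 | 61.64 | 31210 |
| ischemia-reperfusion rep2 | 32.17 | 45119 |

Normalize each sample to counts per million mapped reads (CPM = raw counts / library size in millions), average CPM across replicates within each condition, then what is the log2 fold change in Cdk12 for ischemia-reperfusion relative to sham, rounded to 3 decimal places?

0.923

CPM(sham rep1) = 29896 / 62.56 = 477.8772
CPM(sham rep2) = 25514 / 48.27 = 528.5685
CPM(ischemia-reperfusion rep1) = 31210 / 61.64 = 506.3271
CPM(ischemia-reperfusion rep2) = 45119 / 32.17 = 1402.5179
mean CPM(sham) = 503.2229; mean CPM(ischemia-reperfusion) = 954.4225
Fold change = 954.4225 / 503.2229 = 1.89662
log2(1.89662) = 0.9234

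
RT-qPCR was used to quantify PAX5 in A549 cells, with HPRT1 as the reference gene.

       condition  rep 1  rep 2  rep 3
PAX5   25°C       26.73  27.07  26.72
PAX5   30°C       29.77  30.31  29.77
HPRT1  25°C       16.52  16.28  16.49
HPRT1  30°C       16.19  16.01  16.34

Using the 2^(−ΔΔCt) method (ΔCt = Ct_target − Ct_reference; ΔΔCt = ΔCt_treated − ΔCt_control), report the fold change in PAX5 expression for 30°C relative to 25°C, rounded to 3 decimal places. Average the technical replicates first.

0.097

Mean Ct: PAX5 25°C 26.840; PAX5 30°C 29.950; HPRT1 25°C 16.430; HPRT1 30°C 16.180
ΔCt(25°C) = 26.840 − 16.430 = 10.410
ΔCt(30°C) = 29.950 − 16.180 = 13.770
ΔΔCt = 13.770 − 10.410 = 3.360
Fold change = 2^(−3.360) = 0.0974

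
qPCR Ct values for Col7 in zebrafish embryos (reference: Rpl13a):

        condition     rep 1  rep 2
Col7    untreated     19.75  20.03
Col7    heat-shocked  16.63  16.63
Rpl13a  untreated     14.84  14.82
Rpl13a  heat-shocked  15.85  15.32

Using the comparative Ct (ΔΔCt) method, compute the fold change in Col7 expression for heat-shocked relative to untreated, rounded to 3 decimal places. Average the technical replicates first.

Mean Ct: Col7 untreated 19.890; Col7 heat-shocked 16.630; Rpl13a untreated 14.830; Rpl13a heat-shocked 15.585
ΔCt(untreated) = 19.890 − 14.830 = 5.060
ΔCt(heat-shocked) = 16.630 − 15.585 = 1.045
ΔΔCt = 1.045 − 5.060 = -4.015
Fold change = 2^(−(-4.015)) = 2^4.015 = 16.1672

16.167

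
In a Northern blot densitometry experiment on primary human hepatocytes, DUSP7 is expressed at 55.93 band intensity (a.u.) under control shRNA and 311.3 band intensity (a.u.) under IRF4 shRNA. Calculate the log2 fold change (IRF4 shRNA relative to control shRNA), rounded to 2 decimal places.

Fold change = 311.3 / 55.93 = 5.5659
log2(5.5659) = 2.477

2.48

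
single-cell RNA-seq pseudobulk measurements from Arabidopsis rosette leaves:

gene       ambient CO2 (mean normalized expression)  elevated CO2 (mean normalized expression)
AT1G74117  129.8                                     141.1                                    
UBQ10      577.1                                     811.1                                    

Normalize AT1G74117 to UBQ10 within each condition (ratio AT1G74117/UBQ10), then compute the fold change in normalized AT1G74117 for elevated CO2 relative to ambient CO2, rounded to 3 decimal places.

0.773

AT1G74117/UBQ10 (ambient CO2) = 129.8 / 577.1 = 0.22492
AT1G74117/UBQ10 (elevated CO2) = 141.1 / 811.1 = 0.17396
Fold change = 0.17396 / 0.22492 = 0.7734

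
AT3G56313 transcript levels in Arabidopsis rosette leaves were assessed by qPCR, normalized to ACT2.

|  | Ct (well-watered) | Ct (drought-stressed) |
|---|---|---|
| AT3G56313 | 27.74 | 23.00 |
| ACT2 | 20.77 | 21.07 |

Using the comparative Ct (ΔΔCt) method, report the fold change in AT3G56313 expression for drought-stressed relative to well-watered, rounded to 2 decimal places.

ΔCt(well-watered) = 27.740 − 20.770 = 6.970
ΔCt(drought-stressed) = 23.000 − 21.070 = 1.930
ΔΔCt = 1.930 − 6.970 = -5.040
Fold change = 2^(−(-5.040)) = 2^5.040 = 32.900

32.90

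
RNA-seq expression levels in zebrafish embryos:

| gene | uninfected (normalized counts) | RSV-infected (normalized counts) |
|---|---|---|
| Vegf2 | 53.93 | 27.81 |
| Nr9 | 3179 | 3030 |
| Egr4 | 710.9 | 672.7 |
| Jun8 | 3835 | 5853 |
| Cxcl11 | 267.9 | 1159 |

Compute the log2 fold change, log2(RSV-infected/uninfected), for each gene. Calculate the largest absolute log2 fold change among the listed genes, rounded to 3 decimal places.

log2(27.81/53.93) = -0.955  (Vegf2)
log2(3030/3179) = -0.069  (Nr9)
log2(672.7/710.9) = -0.080  (Egr4)
log2(5853/3835) = 0.610  (Jun8)
log2(1159/267.9) = 2.113  (Cxcl11)
The largest magnitude belongs to Cxcl11.

2.113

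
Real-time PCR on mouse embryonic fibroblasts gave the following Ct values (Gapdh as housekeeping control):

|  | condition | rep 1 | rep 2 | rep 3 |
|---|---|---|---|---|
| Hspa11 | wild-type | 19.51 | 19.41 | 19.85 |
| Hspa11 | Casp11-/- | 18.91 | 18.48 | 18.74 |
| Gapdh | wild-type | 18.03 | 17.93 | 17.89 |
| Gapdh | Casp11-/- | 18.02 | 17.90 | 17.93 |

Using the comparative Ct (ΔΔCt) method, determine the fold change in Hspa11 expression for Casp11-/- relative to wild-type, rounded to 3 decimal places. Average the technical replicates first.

Mean Ct: Hspa11 wild-type 19.590; Hspa11 Casp11-/- 18.710; Gapdh wild-type 17.950; Gapdh Casp11-/- 17.950
ΔCt(wild-type) = 19.590 − 17.950 = 1.640
ΔCt(Casp11-/-) = 18.710 − 17.950 = 0.760
ΔΔCt = 0.760 − 1.640 = -0.880
Fold change = 2^(−(-0.880)) = 2^0.880 = 1.8404

1.840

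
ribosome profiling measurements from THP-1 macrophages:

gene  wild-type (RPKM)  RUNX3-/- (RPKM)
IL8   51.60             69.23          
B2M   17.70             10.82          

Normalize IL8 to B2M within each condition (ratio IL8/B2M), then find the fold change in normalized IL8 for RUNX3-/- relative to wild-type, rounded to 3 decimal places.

2.195

IL8/B2M (wild-type) = 51.60 / 17.70 = 2.9153
IL8/B2M (RUNX3-/-) = 69.23 / 10.82 = 6.3983
Fold change = 6.3983 / 2.9153 = 2.1948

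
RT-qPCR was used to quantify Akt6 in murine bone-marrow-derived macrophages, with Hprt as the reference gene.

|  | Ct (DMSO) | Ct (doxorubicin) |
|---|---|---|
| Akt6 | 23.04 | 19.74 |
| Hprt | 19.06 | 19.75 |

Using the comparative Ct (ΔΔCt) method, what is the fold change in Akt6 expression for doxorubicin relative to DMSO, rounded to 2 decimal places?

ΔCt(DMSO) = 23.040 − 19.060 = 3.980
ΔCt(doxorubicin) = 19.740 − 19.750 = -0.010
ΔΔCt = -0.010 − 3.980 = -3.990
Fold change = 2^(−(-3.990)) = 2^3.990 = 15.889

15.89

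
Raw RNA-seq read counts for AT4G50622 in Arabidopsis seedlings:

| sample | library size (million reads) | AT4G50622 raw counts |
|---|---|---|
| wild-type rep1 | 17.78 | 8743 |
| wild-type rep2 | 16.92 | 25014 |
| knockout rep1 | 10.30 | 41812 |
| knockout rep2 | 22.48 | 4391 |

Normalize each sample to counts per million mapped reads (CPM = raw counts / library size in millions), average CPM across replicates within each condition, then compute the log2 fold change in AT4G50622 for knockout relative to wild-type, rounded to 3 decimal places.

1.111

CPM(wild-type rep1) = 8743 / 17.78 = 491.7323
CPM(wild-type rep2) = 25014 / 16.92 = 1478.3688
CPM(knockout rep1) = 41812 / 10.30 = 4059.4175
CPM(knockout rep2) = 4391 / 22.48 = 195.3292
mean CPM(wild-type) = 985.0505; mean CPM(knockout) = 2127.3733
Fold change = 2127.3733 / 985.0505 = 2.15966
log2(2.15966) = 1.1108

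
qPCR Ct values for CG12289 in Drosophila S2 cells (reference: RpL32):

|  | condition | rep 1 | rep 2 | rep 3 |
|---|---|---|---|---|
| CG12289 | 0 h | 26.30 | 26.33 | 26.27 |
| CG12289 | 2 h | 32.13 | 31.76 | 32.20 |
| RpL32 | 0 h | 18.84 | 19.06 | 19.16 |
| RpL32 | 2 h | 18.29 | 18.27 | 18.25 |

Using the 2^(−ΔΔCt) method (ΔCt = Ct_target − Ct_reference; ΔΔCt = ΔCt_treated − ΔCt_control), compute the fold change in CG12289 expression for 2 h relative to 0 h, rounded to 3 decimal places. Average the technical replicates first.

0.011

Mean Ct: CG12289 0 h 26.300; CG12289 2 h 32.030; RpL32 0 h 19.020; RpL32 2 h 18.270
ΔCt(0 h) = 26.300 − 19.020 = 7.280
ΔCt(2 h) = 32.030 − 18.270 = 13.760
ΔΔCt = 13.760 − 7.280 = 6.480
Fold change = 2^(−6.480) = 0.0112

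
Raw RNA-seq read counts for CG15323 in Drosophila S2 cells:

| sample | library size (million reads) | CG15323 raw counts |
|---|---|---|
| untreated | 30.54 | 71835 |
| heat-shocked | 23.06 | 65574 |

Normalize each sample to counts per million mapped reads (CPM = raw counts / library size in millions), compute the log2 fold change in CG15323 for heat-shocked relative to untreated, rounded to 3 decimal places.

CPM(untreated) = 71835 / 30.54 = 2352.1611
CPM(heat-shocked) = 65574 / 23.06 = 2843.6253
Fold change = 2843.6253 / 2352.1611 = 1.20894
log2(1.20894) = 0.2737

0.274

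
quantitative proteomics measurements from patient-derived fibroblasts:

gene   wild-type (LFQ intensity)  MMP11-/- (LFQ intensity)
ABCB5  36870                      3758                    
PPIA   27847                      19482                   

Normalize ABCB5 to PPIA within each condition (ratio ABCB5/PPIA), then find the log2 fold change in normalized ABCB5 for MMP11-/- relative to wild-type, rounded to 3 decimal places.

ABCB5/PPIA (wild-type) = 36870 / 27847 = 1.324
ABCB5/PPIA (MMP11-/-) = 3758 / 19482 = 0.1929
Fold change = 0.1929 / 1.324 = 0.1457
log2(0.1457) = -2.7790

-2.779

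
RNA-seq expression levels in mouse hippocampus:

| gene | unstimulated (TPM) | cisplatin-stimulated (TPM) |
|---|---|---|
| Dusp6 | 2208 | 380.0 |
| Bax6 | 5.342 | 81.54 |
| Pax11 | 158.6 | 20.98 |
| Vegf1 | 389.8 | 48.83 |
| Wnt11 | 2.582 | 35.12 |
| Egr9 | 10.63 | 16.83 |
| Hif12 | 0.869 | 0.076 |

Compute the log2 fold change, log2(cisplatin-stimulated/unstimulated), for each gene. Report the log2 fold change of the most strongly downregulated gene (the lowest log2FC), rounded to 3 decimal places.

-3.515

log2(380.0/2208) = -2.539  (Dusp6)
log2(81.54/5.342) = 3.932  (Bax6)
log2(20.98/158.6) = -2.918  (Pax11)
log2(48.83/389.8) = -2.997  (Vegf1)
log2(35.12/2.582) = 3.766  (Wnt11)
log2(16.83/10.63) = 0.663  (Egr9)
log2(0.076/0.869) = -3.515  (Hif12)
Hif12 is most strongly downregulated.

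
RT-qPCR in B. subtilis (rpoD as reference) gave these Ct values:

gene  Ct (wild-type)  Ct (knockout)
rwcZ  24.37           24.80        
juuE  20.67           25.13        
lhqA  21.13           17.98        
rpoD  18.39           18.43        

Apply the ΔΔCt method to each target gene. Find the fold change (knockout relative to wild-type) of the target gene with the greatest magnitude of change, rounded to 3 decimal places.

rwcZ: ΔΔCt = (24.80−18.43) − (24.37−18.39) = 6.37 − 5.98 = 0.39; fold change = 2^-0.39 = 0.763
juuE: ΔΔCt = (25.13−18.43) − (20.67−18.39) = 6.70 − 2.28 = 4.42; fold change = 2^-4.42 = 0.047
lhqA: ΔΔCt = (17.98−18.43) − (21.13−18.39) = -0.45 − 2.74 = -3.19; fold change = 2^3.19 = 9.126
juuE has the largest |ΔΔCt| = 4.42.

0.047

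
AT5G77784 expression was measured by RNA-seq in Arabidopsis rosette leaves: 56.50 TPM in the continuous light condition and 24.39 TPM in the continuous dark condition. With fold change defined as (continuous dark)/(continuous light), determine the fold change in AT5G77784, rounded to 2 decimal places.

Fold change = 24.39 / 56.50 = 0.432
AT5G77784 is downregulated.

0.43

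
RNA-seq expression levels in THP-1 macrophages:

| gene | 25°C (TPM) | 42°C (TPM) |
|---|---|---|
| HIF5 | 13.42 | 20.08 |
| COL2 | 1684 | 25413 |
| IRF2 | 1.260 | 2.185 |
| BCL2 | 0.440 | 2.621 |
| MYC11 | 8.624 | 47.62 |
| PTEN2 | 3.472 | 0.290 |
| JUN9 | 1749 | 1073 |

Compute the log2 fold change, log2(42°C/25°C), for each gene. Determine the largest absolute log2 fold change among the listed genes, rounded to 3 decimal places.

3.916

log2(20.08/13.42) = 0.581  (HIF5)
log2(25413/1684) = 3.916  (COL2)
log2(2.185/1.260) = 0.794  (IRF2)
log2(2.621/0.440) = 2.575  (BCL2)
log2(47.62/8.624) = 2.465  (MYC11)
log2(0.290/3.472) = -3.582  (PTEN2)
log2(1073/1749) = -0.705  (JUN9)
The largest magnitude belongs to COL2.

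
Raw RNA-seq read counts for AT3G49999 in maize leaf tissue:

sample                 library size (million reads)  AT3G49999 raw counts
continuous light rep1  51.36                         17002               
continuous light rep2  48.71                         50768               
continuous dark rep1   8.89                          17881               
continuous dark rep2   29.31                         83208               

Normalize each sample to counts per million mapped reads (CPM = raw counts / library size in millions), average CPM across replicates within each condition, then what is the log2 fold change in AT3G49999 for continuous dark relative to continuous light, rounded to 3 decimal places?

CPM(continuous light rep1) = 17002 / 51.36 = 331.0358
CPM(continuous light rep2) = 50768 / 48.71 = 1042.2501
CPM(continuous dark rep1) = 17881 / 8.89 = 2011.3611
CPM(continuous dark rep2) = 83208 / 29.31 = 2838.8946
mean CPM(continuous light) = 686.6429; mean CPM(continuous dark) = 2425.1278
Fold change = 2425.1278 / 686.6429 = 3.53186
log2(3.53186) = 1.8204

1.820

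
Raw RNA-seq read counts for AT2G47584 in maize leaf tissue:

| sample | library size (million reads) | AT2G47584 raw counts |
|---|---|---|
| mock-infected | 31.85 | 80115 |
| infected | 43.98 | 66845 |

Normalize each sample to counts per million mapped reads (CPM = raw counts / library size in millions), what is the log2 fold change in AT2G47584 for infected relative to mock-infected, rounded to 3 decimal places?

CPM(mock-infected) = 80115 / 31.85 = 2515.3846
CPM(infected) = 66845 / 43.98 = 1519.8954
Fold change = 1519.8954 / 2515.3846 = 0.60424
log2(0.60424) = -0.7268

-0.727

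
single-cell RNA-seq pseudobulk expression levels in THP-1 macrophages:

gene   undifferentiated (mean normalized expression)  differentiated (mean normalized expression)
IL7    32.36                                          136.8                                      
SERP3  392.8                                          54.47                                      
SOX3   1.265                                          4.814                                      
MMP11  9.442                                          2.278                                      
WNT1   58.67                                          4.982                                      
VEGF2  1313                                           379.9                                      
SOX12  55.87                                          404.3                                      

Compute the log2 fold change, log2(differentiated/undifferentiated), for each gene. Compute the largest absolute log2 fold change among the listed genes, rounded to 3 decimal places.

log2(136.8/32.36) = 2.080  (IL7)
log2(54.47/392.8) = -2.850  (SERP3)
log2(4.814/1.265) = 1.928  (SOX3)
log2(2.278/9.442) = -2.051  (MMP11)
log2(4.982/58.67) = -3.558  (WNT1)
log2(379.9/1313) = -1.789  (VEGF2)
log2(404.3/55.87) = 2.855  (SOX12)
The largest magnitude belongs to WNT1.

3.558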